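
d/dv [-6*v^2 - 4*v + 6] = -12*v - 4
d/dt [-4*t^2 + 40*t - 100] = 40 - 8*t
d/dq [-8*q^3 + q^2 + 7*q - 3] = -24*q^2 + 2*q + 7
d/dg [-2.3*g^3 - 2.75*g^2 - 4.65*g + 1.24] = -6.9*g^2 - 5.5*g - 4.65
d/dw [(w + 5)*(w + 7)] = 2*w + 12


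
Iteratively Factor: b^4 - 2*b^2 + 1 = (b + 1)*(b^3 - b^2 - b + 1) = (b - 1)*(b + 1)*(b^2 - 1) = (b - 1)^2*(b + 1)*(b + 1)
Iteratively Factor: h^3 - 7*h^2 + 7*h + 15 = (h - 5)*(h^2 - 2*h - 3) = (h - 5)*(h - 3)*(h + 1)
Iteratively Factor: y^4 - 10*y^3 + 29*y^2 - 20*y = (y - 1)*(y^3 - 9*y^2 + 20*y) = (y - 4)*(y - 1)*(y^2 - 5*y) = (y - 5)*(y - 4)*(y - 1)*(y)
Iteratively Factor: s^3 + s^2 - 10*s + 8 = (s - 2)*(s^2 + 3*s - 4) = (s - 2)*(s - 1)*(s + 4)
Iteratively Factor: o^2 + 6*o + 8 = (o + 4)*(o + 2)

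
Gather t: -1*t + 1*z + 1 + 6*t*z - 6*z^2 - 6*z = t*(6*z - 1) - 6*z^2 - 5*z + 1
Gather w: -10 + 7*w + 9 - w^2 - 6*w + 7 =-w^2 + w + 6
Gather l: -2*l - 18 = -2*l - 18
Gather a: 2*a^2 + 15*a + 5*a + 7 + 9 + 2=2*a^2 + 20*a + 18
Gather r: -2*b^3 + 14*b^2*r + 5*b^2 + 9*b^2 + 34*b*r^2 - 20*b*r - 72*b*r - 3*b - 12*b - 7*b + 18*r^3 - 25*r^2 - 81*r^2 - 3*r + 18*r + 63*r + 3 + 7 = -2*b^3 + 14*b^2 - 22*b + 18*r^3 + r^2*(34*b - 106) + r*(14*b^2 - 92*b + 78) + 10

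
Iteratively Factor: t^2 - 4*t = (t - 4)*(t)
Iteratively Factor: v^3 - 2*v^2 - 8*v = (v)*(v^2 - 2*v - 8) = v*(v - 4)*(v + 2)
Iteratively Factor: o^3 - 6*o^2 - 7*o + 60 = (o + 3)*(o^2 - 9*o + 20) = (o - 5)*(o + 3)*(o - 4)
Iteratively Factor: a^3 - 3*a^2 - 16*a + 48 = (a - 4)*(a^2 + a - 12) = (a - 4)*(a + 4)*(a - 3)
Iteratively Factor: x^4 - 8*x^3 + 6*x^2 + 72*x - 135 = (x - 5)*(x^3 - 3*x^2 - 9*x + 27) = (x - 5)*(x - 3)*(x^2 - 9) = (x - 5)*(x - 3)^2*(x + 3)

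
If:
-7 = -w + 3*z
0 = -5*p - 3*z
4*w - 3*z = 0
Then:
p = 28/15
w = -7/3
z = -28/9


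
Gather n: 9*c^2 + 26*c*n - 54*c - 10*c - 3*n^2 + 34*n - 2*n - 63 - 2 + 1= 9*c^2 - 64*c - 3*n^2 + n*(26*c + 32) - 64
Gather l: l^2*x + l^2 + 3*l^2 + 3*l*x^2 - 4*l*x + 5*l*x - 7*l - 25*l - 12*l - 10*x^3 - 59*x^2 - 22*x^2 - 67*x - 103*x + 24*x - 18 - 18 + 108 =l^2*(x + 4) + l*(3*x^2 + x - 44) - 10*x^3 - 81*x^2 - 146*x + 72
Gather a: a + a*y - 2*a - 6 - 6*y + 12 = a*(y - 1) - 6*y + 6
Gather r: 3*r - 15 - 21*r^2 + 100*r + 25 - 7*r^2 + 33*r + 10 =-28*r^2 + 136*r + 20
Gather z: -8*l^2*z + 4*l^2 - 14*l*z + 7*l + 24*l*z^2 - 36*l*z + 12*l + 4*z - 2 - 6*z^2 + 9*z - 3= 4*l^2 + 19*l + z^2*(24*l - 6) + z*(-8*l^2 - 50*l + 13) - 5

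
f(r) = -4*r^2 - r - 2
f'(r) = -8*r - 1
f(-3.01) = -35.23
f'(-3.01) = 23.08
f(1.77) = -16.30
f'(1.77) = -15.16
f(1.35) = -10.64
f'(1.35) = -11.80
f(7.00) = -205.00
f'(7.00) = -57.00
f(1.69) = -15.11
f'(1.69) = -14.52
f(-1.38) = -8.24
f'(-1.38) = 10.04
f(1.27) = -9.72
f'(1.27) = -11.16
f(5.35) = -121.84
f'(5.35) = -43.80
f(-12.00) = -566.00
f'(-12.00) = 95.00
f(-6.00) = -140.00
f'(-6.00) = 47.00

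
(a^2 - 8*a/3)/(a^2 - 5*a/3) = (3*a - 8)/(3*a - 5)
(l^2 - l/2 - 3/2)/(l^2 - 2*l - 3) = (l - 3/2)/(l - 3)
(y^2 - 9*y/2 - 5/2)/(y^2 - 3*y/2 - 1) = (y - 5)/(y - 2)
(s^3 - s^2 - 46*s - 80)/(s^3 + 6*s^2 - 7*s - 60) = (s^2 - 6*s - 16)/(s^2 + s - 12)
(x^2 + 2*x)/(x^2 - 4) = x/(x - 2)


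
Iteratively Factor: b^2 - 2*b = (b - 2)*(b)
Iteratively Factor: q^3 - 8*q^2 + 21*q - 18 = (q - 2)*(q^2 - 6*q + 9) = (q - 3)*(q - 2)*(q - 3)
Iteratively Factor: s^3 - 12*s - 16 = (s + 2)*(s^2 - 2*s - 8) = (s + 2)^2*(s - 4)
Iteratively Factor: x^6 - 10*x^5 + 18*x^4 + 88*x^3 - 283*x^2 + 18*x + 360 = (x + 1)*(x^5 - 11*x^4 + 29*x^3 + 59*x^2 - 342*x + 360) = (x - 5)*(x + 1)*(x^4 - 6*x^3 - x^2 + 54*x - 72) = (x - 5)*(x - 4)*(x + 1)*(x^3 - 2*x^2 - 9*x + 18) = (x - 5)*(x - 4)*(x - 3)*(x + 1)*(x^2 + x - 6) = (x - 5)*(x - 4)*(x - 3)*(x + 1)*(x + 3)*(x - 2)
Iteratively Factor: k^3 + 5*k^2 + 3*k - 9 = (k + 3)*(k^2 + 2*k - 3) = (k + 3)^2*(k - 1)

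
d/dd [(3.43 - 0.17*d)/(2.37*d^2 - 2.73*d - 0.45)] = (0.4029*d^2 - 16.2582*d + 9.4404)/(5.6169*d^4 - 12.9402*d^3 + 5.3199*d^2 + 2.457*d + 0.2025)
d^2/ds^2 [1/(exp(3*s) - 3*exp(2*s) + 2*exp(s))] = ((-9*exp(2*s) + 12*exp(s) - 2)*(exp(2*s) - 3*exp(s) + 2) + 2*(3*exp(2*s) - 6*exp(s) + 2)^2)*exp(-s)/(exp(2*s) - 3*exp(s) + 2)^3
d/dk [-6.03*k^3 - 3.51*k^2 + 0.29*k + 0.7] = -18.09*k^2 - 7.02*k + 0.29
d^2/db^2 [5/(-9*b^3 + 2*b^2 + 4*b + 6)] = 10*((27*b - 2)*(-9*b^3 + 2*b^2 + 4*b + 6) + (-27*b^2 + 4*b + 4)^2)/(-9*b^3 + 2*b^2 + 4*b + 6)^3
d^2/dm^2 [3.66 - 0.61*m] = 0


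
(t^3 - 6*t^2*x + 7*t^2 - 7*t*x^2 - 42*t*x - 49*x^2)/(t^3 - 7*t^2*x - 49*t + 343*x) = (t + x)/(t - 7)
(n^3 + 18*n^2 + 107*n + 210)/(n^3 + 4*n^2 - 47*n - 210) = (n + 7)/(n - 7)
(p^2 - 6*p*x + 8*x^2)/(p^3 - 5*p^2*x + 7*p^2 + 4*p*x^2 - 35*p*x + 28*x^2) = (-p + 2*x)/(-p^2 + p*x - 7*p + 7*x)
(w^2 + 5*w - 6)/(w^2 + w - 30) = (w - 1)/(w - 5)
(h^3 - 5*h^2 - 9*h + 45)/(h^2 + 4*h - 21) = (h^2 - 2*h - 15)/(h + 7)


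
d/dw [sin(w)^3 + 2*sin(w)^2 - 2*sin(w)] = (3*sin(w)^2 + 4*sin(w) - 2)*cos(w)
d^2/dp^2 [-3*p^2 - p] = -6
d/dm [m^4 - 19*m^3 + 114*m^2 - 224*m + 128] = 4*m^3 - 57*m^2 + 228*m - 224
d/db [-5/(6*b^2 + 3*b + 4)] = 15*(4*b + 1)/(6*b^2 + 3*b + 4)^2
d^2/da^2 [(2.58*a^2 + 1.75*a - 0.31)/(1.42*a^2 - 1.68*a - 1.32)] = (19.367096*a^3 + 25.265208*a^2 + 24.118416*a - 1.682832)/(2.863288*a^6 - 10.162656*a^5 + 4.03848*a^4 + 14.15232*a^3 - 3.75408*a^2 - 8.781696*a - 2.299968)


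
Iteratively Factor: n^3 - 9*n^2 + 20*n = (n)*(n^2 - 9*n + 20) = n*(n - 4)*(n - 5)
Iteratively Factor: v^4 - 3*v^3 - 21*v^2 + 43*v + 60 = (v + 1)*(v^3 - 4*v^2 - 17*v + 60) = (v - 5)*(v + 1)*(v^2 + v - 12) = (v - 5)*(v + 1)*(v + 4)*(v - 3)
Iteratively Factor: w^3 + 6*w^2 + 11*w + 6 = (w + 2)*(w^2 + 4*w + 3) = (w + 2)*(w + 3)*(w + 1)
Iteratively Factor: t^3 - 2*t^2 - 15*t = (t - 5)*(t^2 + 3*t) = (t - 5)*(t + 3)*(t)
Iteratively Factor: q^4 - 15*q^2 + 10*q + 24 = (q - 3)*(q^3 + 3*q^2 - 6*q - 8) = (q - 3)*(q + 1)*(q^2 + 2*q - 8) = (q - 3)*(q - 2)*(q + 1)*(q + 4)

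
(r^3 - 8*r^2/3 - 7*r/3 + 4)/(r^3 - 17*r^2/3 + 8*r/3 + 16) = (r - 1)/(r - 4)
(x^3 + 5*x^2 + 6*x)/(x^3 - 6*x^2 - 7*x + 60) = x*(x + 2)/(x^2 - 9*x + 20)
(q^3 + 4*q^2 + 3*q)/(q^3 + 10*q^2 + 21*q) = (q + 1)/(q + 7)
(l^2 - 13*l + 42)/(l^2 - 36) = (l - 7)/(l + 6)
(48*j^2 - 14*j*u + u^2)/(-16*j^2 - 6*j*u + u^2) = (-6*j + u)/(2*j + u)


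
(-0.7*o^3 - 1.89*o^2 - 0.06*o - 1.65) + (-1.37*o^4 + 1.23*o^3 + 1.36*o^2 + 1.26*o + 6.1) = -1.37*o^4 + 0.53*o^3 - 0.53*o^2 + 1.2*o + 4.45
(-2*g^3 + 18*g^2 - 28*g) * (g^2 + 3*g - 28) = -2*g^5 + 12*g^4 + 82*g^3 - 588*g^2 + 784*g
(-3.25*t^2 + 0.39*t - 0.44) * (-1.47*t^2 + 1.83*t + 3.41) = 4.7775*t^4 - 6.5208*t^3 - 9.722*t^2 + 0.5247*t - 1.5004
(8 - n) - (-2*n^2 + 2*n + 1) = 2*n^2 - 3*n + 7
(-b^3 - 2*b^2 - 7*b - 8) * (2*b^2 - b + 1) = -2*b^5 - 3*b^4 - 13*b^3 - 11*b^2 + b - 8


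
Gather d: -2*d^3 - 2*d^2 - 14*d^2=-2*d^3 - 16*d^2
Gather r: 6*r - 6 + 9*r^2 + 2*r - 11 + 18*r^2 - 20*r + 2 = 27*r^2 - 12*r - 15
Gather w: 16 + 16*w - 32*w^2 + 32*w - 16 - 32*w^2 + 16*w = -64*w^2 + 64*w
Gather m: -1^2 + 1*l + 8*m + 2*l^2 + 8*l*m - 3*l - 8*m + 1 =2*l^2 + 8*l*m - 2*l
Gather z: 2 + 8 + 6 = 16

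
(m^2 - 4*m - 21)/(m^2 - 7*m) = (m + 3)/m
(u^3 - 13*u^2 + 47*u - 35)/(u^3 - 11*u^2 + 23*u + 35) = (u - 1)/(u + 1)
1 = 1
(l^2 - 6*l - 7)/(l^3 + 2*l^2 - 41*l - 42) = (l - 7)/(l^2 + l - 42)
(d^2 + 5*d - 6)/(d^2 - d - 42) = (d - 1)/(d - 7)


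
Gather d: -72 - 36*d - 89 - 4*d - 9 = -40*d - 170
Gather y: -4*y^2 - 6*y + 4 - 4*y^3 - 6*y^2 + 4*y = -4*y^3 - 10*y^2 - 2*y + 4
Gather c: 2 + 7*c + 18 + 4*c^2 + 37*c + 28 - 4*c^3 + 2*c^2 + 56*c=-4*c^3 + 6*c^2 + 100*c + 48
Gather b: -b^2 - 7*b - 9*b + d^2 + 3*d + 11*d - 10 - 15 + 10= -b^2 - 16*b + d^2 + 14*d - 15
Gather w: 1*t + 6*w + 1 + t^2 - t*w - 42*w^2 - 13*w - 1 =t^2 + t - 42*w^2 + w*(-t - 7)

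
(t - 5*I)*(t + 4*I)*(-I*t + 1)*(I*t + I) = t^4 + t^3 + 21*t^2 + 21*t + 20*I*t + 20*I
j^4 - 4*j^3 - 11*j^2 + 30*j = j*(j - 5)*(j - 2)*(j + 3)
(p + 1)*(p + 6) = p^2 + 7*p + 6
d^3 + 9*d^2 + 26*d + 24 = (d + 2)*(d + 3)*(d + 4)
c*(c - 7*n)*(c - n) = c^3 - 8*c^2*n + 7*c*n^2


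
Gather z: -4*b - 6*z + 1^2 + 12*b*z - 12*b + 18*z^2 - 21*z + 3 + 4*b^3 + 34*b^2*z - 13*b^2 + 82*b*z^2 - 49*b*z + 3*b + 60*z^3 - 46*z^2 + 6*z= 4*b^3 - 13*b^2 - 13*b + 60*z^3 + z^2*(82*b - 28) + z*(34*b^2 - 37*b - 21) + 4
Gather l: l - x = l - x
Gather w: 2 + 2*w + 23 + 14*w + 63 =16*w + 88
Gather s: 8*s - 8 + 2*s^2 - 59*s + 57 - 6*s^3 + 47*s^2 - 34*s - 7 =-6*s^3 + 49*s^2 - 85*s + 42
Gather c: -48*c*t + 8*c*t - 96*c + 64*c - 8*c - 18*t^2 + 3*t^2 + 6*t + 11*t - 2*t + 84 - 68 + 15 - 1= c*(-40*t - 40) - 15*t^2 + 15*t + 30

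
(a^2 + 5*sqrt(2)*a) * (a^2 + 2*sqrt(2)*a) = a^4 + 7*sqrt(2)*a^3 + 20*a^2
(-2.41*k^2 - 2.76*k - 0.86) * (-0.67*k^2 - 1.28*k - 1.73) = 1.6147*k^4 + 4.934*k^3 + 8.2783*k^2 + 5.8756*k + 1.4878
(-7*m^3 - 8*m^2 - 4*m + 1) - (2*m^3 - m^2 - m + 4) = -9*m^3 - 7*m^2 - 3*m - 3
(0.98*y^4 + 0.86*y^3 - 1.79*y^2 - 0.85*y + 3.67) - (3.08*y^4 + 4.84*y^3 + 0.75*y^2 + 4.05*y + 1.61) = -2.1*y^4 - 3.98*y^3 - 2.54*y^2 - 4.9*y + 2.06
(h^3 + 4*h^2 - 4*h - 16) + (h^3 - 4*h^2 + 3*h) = 2*h^3 - h - 16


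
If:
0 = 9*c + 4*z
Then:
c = -4*z/9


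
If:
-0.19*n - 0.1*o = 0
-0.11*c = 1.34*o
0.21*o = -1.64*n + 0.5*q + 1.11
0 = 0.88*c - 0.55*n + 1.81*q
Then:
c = 3.83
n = 0.17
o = -0.31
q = -1.81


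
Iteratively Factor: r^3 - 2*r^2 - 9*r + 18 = (r + 3)*(r^2 - 5*r + 6) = (r - 2)*(r + 3)*(r - 3)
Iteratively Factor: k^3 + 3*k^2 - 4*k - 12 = (k - 2)*(k^2 + 5*k + 6) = (k - 2)*(k + 3)*(k + 2)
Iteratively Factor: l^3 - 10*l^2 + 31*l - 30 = (l - 5)*(l^2 - 5*l + 6) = (l - 5)*(l - 2)*(l - 3)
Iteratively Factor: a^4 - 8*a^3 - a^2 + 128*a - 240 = (a - 3)*(a^3 - 5*a^2 - 16*a + 80) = (a - 5)*(a - 3)*(a^2 - 16) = (a - 5)*(a - 4)*(a - 3)*(a + 4)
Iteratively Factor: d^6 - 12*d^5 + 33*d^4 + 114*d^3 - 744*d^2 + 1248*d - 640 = (d - 5)*(d^5 - 7*d^4 - 2*d^3 + 104*d^2 - 224*d + 128) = (d - 5)*(d - 2)*(d^4 - 5*d^3 - 12*d^2 + 80*d - 64) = (d - 5)*(d - 4)*(d - 2)*(d^3 - d^2 - 16*d + 16) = (d - 5)*(d - 4)*(d - 2)*(d + 4)*(d^2 - 5*d + 4) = (d - 5)*(d - 4)*(d - 2)*(d - 1)*(d + 4)*(d - 4)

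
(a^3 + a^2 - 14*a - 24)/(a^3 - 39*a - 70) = (a^2 - a - 12)/(a^2 - 2*a - 35)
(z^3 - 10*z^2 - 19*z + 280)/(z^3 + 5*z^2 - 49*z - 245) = (z - 8)/(z + 7)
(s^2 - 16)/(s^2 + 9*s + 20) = (s - 4)/(s + 5)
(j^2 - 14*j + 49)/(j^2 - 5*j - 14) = (j - 7)/(j + 2)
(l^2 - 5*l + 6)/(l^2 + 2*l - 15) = (l - 2)/(l + 5)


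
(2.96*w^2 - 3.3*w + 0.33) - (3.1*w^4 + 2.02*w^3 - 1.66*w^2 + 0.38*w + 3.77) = -3.1*w^4 - 2.02*w^3 + 4.62*w^2 - 3.68*w - 3.44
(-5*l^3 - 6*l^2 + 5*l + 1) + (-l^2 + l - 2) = -5*l^3 - 7*l^2 + 6*l - 1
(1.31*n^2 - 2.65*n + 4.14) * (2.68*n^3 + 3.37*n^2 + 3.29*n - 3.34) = 3.5108*n^5 - 2.6873*n^4 + 6.4746*n^3 + 0.857899999999999*n^2 + 22.4716*n - 13.8276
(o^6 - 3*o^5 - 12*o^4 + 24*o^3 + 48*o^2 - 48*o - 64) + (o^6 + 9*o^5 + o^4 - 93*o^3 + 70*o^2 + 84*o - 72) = 2*o^6 + 6*o^5 - 11*o^4 - 69*o^3 + 118*o^2 + 36*o - 136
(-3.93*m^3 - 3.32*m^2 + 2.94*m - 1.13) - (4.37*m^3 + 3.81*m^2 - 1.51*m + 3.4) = -8.3*m^3 - 7.13*m^2 + 4.45*m - 4.53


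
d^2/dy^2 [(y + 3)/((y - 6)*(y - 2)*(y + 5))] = 2*(3*y^5 + 9*y^4 - 35*y^3 - 531*y^2 + 756*y + 4572)/(y^9 - 9*y^8 - 57*y^7 + 657*y^6 + 516*y^5 - 15516*y^4 + 19088*y^3 + 108720*y^2 - 302400*y + 216000)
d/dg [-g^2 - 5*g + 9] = -2*g - 5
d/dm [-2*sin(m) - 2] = -2*cos(m)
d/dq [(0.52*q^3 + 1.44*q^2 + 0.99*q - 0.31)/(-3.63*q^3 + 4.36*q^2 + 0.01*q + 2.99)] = (8.88178419700125e-16*q^5 + 7.4944*q^4 + 7.1978*q^3 - 3.0135*q^2 + 11.3144*q + 2.9632)/(13.1769*q^6 - 31.6536*q^5 + 18.937*q^4 - 21.6202*q^3 + 26.0729*q^2 + 0.0598*q + 8.9401)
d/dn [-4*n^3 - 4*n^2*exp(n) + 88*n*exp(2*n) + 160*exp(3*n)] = -4*n^2*exp(n) - 12*n^2 + 176*n*exp(2*n) - 8*n*exp(n) + 480*exp(3*n) + 88*exp(2*n)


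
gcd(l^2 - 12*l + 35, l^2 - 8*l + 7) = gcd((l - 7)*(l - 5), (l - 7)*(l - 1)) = l - 7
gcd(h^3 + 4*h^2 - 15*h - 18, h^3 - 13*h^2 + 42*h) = 1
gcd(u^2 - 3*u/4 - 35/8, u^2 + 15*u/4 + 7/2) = u + 7/4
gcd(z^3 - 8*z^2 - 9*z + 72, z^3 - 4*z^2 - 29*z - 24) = z^2 - 5*z - 24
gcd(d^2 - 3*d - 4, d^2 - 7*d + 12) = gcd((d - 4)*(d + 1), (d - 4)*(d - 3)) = d - 4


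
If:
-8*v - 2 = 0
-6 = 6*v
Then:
No Solution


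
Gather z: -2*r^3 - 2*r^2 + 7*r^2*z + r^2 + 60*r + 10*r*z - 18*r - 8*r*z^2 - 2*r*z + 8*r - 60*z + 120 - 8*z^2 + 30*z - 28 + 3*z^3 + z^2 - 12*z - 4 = -2*r^3 - r^2 + 50*r + 3*z^3 + z^2*(-8*r - 7) + z*(7*r^2 + 8*r - 42) + 88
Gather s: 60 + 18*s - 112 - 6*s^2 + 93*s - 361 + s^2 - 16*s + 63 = -5*s^2 + 95*s - 350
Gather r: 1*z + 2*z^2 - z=2*z^2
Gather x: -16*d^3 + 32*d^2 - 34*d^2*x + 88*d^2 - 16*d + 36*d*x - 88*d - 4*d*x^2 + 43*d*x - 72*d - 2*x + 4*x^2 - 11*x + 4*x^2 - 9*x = -16*d^3 + 120*d^2 - 176*d + x^2*(8 - 4*d) + x*(-34*d^2 + 79*d - 22)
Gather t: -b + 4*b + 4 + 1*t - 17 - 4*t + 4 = 3*b - 3*t - 9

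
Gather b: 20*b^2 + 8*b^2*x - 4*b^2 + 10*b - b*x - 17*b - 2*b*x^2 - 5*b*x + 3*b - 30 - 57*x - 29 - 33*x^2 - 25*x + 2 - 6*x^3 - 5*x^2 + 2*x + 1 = b^2*(8*x + 16) + b*(-2*x^2 - 6*x - 4) - 6*x^3 - 38*x^2 - 80*x - 56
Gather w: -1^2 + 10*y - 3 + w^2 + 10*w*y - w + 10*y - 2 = w^2 + w*(10*y - 1) + 20*y - 6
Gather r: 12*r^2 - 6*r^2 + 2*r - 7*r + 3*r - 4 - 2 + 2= 6*r^2 - 2*r - 4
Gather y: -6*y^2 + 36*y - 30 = -6*y^2 + 36*y - 30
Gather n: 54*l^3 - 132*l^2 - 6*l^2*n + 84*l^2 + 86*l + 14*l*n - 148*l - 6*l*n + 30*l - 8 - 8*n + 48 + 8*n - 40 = 54*l^3 - 48*l^2 - 32*l + n*(-6*l^2 + 8*l)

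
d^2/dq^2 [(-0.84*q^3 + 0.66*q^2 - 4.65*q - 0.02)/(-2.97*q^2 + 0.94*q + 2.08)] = (-7.105427357601e-15*q^5 + 90.21201*q^3 - 13.55058*q^2 + 193.82508*q - 23.61176)/(26.198073*q^6 - 24.874938*q^5 - 47.16954*q^4 + 34.01108*q^3 + 33.03456*q^2 - 12.200448*q - 8.998912)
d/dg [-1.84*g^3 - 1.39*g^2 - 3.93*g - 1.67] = -5.52*g^2 - 2.78*g - 3.93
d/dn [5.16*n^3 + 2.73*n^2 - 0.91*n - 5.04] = 15.48*n^2 + 5.46*n - 0.91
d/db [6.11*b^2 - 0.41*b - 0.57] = 12.22*b - 0.41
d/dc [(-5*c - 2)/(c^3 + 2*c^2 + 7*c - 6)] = 2*(5*c^3 + 8*c^2 + 4*c + 22)/(c^6 + 4*c^5 + 18*c^4 + 16*c^3 + 25*c^2 - 84*c + 36)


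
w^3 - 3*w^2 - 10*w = w*(w - 5)*(w + 2)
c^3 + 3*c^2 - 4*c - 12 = (c - 2)*(c + 2)*(c + 3)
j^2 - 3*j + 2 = (j - 2)*(j - 1)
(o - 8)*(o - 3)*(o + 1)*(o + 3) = o^4 - 7*o^3 - 17*o^2 + 63*o + 72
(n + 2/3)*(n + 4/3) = n^2 + 2*n + 8/9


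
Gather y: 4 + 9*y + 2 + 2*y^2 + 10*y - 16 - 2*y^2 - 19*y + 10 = 0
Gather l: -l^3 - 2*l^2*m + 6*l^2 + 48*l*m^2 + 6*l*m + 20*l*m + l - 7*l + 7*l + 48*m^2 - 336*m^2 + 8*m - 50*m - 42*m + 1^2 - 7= -l^3 + l^2*(6 - 2*m) + l*(48*m^2 + 26*m + 1) - 288*m^2 - 84*m - 6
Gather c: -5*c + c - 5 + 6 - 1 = -4*c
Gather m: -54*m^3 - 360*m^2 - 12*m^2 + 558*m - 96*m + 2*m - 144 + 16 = -54*m^3 - 372*m^2 + 464*m - 128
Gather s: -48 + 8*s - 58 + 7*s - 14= 15*s - 120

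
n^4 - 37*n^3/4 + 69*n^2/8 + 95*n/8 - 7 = (n - 8)*(n - 7/4)*(n - 1/2)*(n + 1)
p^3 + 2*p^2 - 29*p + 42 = (p - 3)*(p - 2)*(p + 7)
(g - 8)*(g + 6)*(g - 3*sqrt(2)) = g^3 - 3*sqrt(2)*g^2 - 2*g^2 - 48*g + 6*sqrt(2)*g + 144*sqrt(2)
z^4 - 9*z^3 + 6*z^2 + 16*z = z*(z - 8)*(z - 2)*(z + 1)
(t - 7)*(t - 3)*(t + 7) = t^3 - 3*t^2 - 49*t + 147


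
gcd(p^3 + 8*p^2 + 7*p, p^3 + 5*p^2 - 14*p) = p^2 + 7*p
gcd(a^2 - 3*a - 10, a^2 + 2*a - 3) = 1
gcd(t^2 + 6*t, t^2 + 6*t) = t^2 + 6*t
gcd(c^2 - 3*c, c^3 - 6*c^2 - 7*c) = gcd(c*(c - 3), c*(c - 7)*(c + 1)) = c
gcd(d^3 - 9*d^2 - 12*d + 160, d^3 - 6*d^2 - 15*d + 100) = d^2 - d - 20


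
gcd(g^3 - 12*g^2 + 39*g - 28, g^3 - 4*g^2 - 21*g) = g - 7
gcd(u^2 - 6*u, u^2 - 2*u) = u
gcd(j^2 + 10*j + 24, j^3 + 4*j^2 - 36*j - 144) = j^2 + 10*j + 24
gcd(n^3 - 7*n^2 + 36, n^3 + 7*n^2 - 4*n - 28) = n + 2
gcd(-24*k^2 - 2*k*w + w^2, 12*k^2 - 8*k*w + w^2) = -6*k + w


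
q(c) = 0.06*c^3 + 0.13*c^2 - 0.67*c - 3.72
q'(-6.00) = 4.25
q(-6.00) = -7.98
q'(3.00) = 1.73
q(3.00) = -2.94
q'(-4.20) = 1.41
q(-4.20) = -3.06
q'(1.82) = 0.40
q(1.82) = -4.15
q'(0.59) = -0.45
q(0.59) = -4.06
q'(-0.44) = -0.75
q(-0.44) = -3.41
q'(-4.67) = 2.04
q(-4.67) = -3.87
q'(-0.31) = -0.73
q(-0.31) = -3.50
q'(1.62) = 0.22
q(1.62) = -4.21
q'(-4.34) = 1.59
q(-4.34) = -3.27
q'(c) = 0.18*c^2 + 0.26*c - 0.67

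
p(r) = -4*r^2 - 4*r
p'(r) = -8*r - 4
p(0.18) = -0.85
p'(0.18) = -5.44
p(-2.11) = -9.37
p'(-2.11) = 12.88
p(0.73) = -5.05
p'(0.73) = -9.84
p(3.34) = -57.98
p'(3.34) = -30.72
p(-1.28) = -1.43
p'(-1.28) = 6.24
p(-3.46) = -34.05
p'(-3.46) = 23.68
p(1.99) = -23.80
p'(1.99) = -19.92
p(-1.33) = -1.76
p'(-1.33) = 6.64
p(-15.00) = -840.00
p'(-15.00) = 116.00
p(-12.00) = -528.00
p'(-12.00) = 92.00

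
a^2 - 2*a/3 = a*(a - 2/3)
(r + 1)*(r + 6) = r^2 + 7*r + 6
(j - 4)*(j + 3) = j^2 - j - 12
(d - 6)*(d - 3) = d^2 - 9*d + 18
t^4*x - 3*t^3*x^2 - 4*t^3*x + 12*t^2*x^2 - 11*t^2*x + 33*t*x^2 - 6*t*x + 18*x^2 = (t - 6)*(t + 1)*(t - 3*x)*(t*x + x)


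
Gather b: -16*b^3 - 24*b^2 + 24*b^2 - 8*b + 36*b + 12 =-16*b^3 + 28*b + 12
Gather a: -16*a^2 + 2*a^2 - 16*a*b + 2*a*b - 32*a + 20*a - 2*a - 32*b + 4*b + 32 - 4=-14*a^2 + a*(-14*b - 14) - 28*b + 28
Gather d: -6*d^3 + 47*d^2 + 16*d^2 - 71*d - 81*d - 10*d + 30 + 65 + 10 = -6*d^3 + 63*d^2 - 162*d + 105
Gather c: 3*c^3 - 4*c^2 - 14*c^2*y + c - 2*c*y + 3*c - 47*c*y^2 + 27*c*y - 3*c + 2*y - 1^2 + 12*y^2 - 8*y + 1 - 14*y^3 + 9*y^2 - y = 3*c^3 + c^2*(-14*y - 4) + c*(-47*y^2 + 25*y + 1) - 14*y^3 + 21*y^2 - 7*y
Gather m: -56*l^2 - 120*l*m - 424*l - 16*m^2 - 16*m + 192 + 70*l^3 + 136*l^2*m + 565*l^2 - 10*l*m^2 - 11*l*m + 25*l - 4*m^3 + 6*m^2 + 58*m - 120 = 70*l^3 + 509*l^2 - 399*l - 4*m^3 + m^2*(-10*l - 10) + m*(136*l^2 - 131*l + 42) + 72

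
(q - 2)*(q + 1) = q^2 - q - 2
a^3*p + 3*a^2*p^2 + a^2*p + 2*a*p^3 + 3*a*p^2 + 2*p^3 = (a + p)*(a + 2*p)*(a*p + p)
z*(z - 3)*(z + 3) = z^3 - 9*z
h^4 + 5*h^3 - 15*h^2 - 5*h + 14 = (h - 2)*(h - 1)*(h + 1)*(h + 7)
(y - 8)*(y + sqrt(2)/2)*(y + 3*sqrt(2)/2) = y^3 - 8*y^2 + 2*sqrt(2)*y^2 - 16*sqrt(2)*y + 3*y/2 - 12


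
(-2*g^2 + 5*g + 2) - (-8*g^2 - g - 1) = 6*g^2 + 6*g + 3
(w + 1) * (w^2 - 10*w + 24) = w^3 - 9*w^2 + 14*w + 24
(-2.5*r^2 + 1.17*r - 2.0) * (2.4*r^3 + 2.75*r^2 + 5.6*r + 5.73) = -6.0*r^5 - 4.067*r^4 - 15.5825*r^3 - 13.273*r^2 - 4.4959*r - 11.46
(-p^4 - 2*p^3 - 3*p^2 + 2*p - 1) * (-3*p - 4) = 3*p^5 + 10*p^4 + 17*p^3 + 6*p^2 - 5*p + 4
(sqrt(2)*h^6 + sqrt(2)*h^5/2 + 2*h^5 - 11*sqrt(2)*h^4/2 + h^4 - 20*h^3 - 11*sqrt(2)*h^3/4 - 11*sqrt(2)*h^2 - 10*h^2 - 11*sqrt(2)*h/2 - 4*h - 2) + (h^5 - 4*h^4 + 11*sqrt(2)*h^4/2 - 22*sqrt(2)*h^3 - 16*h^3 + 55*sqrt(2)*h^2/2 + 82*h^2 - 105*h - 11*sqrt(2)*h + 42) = sqrt(2)*h^6 + sqrt(2)*h^5/2 + 3*h^5 - 3*h^4 - 36*h^3 - 99*sqrt(2)*h^3/4 + 33*sqrt(2)*h^2/2 + 72*h^2 - 109*h - 33*sqrt(2)*h/2 + 40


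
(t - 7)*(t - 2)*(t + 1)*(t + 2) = t^4 - 6*t^3 - 11*t^2 + 24*t + 28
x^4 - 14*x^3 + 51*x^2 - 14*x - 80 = (x - 8)*(x - 5)*(x - 2)*(x + 1)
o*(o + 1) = o^2 + o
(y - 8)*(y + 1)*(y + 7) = y^3 - 57*y - 56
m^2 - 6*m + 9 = (m - 3)^2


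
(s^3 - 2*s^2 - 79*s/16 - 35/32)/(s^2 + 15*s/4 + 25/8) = (8*s^2 - 26*s - 7)/(4*(2*s + 5))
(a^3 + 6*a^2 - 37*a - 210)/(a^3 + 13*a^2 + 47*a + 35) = (a - 6)/(a + 1)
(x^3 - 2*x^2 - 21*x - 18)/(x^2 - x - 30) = (x^2 + 4*x + 3)/(x + 5)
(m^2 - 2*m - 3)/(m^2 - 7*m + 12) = (m + 1)/(m - 4)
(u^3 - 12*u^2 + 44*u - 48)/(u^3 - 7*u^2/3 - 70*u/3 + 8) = 3*(u^2 - 6*u + 8)/(3*u^2 + 11*u - 4)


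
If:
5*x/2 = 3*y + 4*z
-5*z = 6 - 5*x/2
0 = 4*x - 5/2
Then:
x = 5/8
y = 409/240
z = -71/80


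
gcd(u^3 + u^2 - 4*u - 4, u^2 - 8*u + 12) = u - 2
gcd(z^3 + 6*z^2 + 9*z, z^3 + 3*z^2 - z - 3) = z + 3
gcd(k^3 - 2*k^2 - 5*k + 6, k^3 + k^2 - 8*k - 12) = k^2 - k - 6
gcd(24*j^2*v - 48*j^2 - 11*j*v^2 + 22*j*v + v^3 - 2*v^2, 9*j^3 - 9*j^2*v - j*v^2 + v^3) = -3*j + v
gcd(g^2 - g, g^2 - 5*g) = g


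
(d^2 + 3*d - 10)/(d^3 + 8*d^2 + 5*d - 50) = 1/(d + 5)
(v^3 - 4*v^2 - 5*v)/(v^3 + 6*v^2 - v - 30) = v*(v^2 - 4*v - 5)/(v^3 + 6*v^2 - v - 30)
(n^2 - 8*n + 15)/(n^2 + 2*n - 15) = (n - 5)/(n + 5)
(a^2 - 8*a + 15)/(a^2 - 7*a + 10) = (a - 3)/(a - 2)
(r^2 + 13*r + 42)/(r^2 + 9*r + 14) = (r + 6)/(r + 2)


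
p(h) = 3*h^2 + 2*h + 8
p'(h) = 6*h + 2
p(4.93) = 90.77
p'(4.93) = 31.58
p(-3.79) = 43.51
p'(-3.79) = -20.74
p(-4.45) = 58.51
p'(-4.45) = -24.70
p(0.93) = 12.45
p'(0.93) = 7.58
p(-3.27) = 33.54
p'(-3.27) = -17.62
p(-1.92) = 15.22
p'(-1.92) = -9.52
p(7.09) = 172.98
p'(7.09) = 44.54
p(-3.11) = 30.80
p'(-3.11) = -16.66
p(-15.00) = 653.00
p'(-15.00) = -88.00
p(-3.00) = 29.00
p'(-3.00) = -16.00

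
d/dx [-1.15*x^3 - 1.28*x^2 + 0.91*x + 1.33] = -3.45*x^2 - 2.56*x + 0.91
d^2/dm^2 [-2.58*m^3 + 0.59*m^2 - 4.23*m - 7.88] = 1.18 - 15.48*m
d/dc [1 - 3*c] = -3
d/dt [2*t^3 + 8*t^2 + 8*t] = 6*t^2 + 16*t + 8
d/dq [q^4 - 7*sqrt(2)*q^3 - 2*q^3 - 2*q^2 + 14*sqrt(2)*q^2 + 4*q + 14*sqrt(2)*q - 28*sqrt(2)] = 4*q^3 - 21*sqrt(2)*q^2 - 6*q^2 - 4*q + 28*sqrt(2)*q + 4 + 14*sqrt(2)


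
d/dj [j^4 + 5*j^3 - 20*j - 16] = 4*j^3 + 15*j^2 - 20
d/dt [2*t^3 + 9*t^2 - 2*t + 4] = 6*t^2 + 18*t - 2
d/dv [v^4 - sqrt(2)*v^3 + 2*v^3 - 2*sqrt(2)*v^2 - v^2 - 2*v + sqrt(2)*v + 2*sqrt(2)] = 4*v^3 - 3*sqrt(2)*v^2 + 6*v^2 - 4*sqrt(2)*v - 2*v - 2 + sqrt(2)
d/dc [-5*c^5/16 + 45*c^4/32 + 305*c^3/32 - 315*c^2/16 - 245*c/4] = -25*c^4/16 + 45*c^3/8 + 915*c^2/32 - 315*c/8 - 245/4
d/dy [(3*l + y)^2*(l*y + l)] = l*(3*l + y)*(3*l + 3*y + 2)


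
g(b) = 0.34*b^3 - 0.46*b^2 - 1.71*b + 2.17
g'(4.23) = 12.65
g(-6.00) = -77.57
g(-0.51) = 2.88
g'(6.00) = 29.49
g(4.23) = 12.44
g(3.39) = 4.33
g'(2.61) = 2.84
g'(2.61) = 2.84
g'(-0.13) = -1.57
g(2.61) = 0.62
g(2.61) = 0.62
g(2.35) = 0.02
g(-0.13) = 2.38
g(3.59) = 5.83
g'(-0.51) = -0.98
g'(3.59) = 8.13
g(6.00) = 48.79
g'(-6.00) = 40.53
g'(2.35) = 1.76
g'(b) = 1.02*b^2 - 0.92*b - 1.71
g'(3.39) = 6.89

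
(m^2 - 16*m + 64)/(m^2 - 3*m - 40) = (m - 8)/(m + 5)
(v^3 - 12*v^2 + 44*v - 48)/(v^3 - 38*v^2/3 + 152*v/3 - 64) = 3*(v - 2)/(3*v - 8)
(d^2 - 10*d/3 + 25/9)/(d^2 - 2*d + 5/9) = (3*d - 5)/(3*d - 1)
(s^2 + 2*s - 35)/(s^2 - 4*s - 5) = (s + 7)/(s + 1)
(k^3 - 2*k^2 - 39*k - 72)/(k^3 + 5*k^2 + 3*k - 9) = (k - 8)/(k - 1)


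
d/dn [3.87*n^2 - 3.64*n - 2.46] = 7.74*n - 3.64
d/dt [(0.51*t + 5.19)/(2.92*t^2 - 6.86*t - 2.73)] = (-1.4892*t^2 - 30.3096*t + 34.2111)/(8.5264*t^4 - 40.0624*t^3 + 31.1164*t^2 + 37.4556*t + 7.4529)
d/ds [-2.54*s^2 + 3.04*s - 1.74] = 3.04 - 5.08*s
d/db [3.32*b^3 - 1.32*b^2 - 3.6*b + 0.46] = 9.96*b^2 - 2.64*b - 3.6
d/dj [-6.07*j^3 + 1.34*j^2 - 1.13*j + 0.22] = -18.21*j^2 + 2.68*j - 1.13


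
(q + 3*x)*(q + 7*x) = q^2 + 10*q*x + 21*x^2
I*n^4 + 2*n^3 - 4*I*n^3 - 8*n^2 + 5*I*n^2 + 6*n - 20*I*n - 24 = (n - 4)*(n - 3*I)*(n + 2*I)*(I*n + 1)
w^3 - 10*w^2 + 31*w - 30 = (w - 5)*(w - 3)*(w - 2)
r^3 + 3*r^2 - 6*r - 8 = (r - 2)*(r + 1)*(r + 4)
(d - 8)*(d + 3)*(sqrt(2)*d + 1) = sqrt(2)*d^3 - 5*sqrt(2)*d^2 + d^2 - 24*sqrt(2)*d - 5*d - 24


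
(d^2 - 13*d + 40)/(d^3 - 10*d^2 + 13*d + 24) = (d - 5)/(d^2 - 2*d - 3)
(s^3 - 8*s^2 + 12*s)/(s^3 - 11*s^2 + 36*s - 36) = s/(s - 3)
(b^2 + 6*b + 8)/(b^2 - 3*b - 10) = (b + 4)/(b - 5)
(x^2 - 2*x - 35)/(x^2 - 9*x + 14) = (x + 5)/(x - 2)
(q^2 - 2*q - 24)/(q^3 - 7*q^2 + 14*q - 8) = (q^2 - 2*q - 24)/(q^3 - 7*q^2 + 14*q - 8)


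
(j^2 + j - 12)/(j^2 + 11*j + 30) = (j^2 + j - 12)/(j^2 + 11*j + 30)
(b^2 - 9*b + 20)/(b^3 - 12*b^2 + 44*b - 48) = (b - 5)/(b^2 - 8*b + 12)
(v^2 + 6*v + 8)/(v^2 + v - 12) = (v + 2)/(v - 3)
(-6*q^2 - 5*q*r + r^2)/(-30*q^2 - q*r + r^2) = (q + r)/(5*q + r)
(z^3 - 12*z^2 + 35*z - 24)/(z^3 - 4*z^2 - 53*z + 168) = (z - 1)/(z + 7)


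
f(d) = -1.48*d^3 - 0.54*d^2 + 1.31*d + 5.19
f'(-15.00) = -981.49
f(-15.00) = 4859.04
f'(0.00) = 1.31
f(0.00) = 5.19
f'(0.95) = -3.72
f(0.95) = 4.68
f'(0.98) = -4.01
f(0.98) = 4.56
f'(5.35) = -131.55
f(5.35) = -229.89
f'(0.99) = -4.11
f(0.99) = 4.52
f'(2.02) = -18.99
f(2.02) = -6.57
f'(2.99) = -41.61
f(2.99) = -35.28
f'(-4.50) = -83.74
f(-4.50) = 123.22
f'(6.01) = -165.55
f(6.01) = -327.72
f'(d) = -4.44*d^2 - 1.08*d + 1.31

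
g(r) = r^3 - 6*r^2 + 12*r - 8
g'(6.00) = 48.00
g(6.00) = 64.00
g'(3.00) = 3.00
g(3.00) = 1.00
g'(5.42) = 35.09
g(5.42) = 40.00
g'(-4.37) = 121.73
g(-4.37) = -258.47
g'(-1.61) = 39.10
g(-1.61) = -47.05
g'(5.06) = 28.09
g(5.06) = 28.65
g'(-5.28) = 159.00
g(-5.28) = -385.83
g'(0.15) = 10.27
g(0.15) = -6.33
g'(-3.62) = 94.75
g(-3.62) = -177.50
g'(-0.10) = 13.23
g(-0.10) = -9.26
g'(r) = 3*r^2 - 12*r + 12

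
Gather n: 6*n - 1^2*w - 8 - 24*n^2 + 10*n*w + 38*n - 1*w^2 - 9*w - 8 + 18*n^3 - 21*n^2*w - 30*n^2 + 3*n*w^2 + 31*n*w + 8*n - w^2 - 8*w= 18*n^3 + n^2*(-21*w - 54) + n*(3*w^2 + 41*w + 52) - 2*w^2 - 18*w - 16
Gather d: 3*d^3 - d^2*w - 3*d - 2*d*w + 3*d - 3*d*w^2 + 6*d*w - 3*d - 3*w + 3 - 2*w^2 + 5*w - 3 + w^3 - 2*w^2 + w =3*d^3 - d^2*w + d*(-3*w^2 + 4*w - 3) + w^3 - 4*w^2 + 3*w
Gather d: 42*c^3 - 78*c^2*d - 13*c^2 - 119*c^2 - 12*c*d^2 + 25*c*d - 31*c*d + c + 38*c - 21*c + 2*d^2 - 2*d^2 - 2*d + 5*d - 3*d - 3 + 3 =42*c^3 - 132*c^2 - 12*c*d^2 + 18*c + d*(-78*c^2 - 6*c)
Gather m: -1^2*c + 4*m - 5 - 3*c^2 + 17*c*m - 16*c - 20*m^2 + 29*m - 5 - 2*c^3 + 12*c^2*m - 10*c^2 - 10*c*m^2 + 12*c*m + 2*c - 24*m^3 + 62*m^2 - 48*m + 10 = -2*c^3 - 13*c^2 - 15*c - 24*m^3 + m^2*(42 - 10*c) + m*(12*c^2 + 29*c - 15)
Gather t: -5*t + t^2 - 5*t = t^2 - 10*t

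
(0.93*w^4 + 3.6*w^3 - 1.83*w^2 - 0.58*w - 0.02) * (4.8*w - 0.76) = 4.464*w^5 + 16.5732*w^4 - 11.52*w^3 - 1.3932*w^2 + 0.3448*w + 0.0152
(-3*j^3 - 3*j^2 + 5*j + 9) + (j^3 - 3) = -2*j^3 - 3*j^2 + 5*j + 6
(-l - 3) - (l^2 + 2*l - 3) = -l^2 - 3*l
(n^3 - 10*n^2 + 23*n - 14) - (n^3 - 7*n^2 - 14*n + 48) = -3*n^2 + 37*n - 62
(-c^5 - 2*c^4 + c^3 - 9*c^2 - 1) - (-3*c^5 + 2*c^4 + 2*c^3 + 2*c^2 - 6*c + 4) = 2*c^5 - 4*c^4 - c^3 - 11*c^2 + 6*c - 5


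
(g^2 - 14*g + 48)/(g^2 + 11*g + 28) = (g^2 - 14*g + 48)/(g^2 + 11*g + 28)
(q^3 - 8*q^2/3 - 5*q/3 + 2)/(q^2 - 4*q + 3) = (3*q^2 + q - 2)/(3*(q - 1))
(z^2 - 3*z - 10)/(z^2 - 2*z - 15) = (z + 2)/(z + 3)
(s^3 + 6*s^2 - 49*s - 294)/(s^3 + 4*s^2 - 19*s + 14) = (s^2 - s - 42)/(s^2 - 3*s + 2)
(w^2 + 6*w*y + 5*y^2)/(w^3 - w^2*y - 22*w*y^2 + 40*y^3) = (w + y)/(w^2 - 6*w*y + 8*y^2)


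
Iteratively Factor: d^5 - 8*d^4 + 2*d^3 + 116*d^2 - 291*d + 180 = (d - 5)*(d^4 - 3*d^3 - 13*d^2 + 51*d - 36) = (d - 5)*(d - 1)*(d^3 - 2*d^2 - 15*d + 36) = (d - 5)*(d - 1)*(d + 4)*(d^2 - 6*d + 9) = (d - 5)*(d - 3)*(d - 1)*(d + 4)*(d - 3)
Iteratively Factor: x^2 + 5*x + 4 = (x + 1)*(x + 4)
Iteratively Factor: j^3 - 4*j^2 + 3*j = (j)*(j^2 - 4*j + 3) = j*(j - 3)*(j - 1)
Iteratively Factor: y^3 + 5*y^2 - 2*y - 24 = (y + 3)*(y^2 + 2*y - 8) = (y + 3)*(y + 4)*(y - 2)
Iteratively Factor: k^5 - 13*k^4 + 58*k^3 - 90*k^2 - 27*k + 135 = (k + 1)*(k^4 - 14*k^3 + 72*k^2 - 162*k + 135) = (k - 3)*(k + 1)*(k^3 - 11*k^2 + 39*k - 45) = (k - 5)*(k - 3)*(k + 1)*(k^2 - 6*k + 9) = (k - 5)*(k - 3)^2*(k + 1)*(k - 3)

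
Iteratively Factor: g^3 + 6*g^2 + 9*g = (g)*(g^2 + 6*g + 9) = g*(g + 3)*(g + 3)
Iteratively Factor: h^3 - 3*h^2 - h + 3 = (h - 1)*(h^2 - 2*h - 3) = (h - 1)*(h + 1)*(h - 3)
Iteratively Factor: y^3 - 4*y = (y + 2)*(y^2 - 2*y) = (y - 2)*(y + 2)*(y)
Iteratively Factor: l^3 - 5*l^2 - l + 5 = (l - 5)*(l^2 - 1) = (l - 5)*(l + 1)*(l - 1)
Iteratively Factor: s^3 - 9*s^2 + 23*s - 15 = (s - 1)*(s^2 - 8*s + 15) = (s - 3)*(s - 1)*(s - 5)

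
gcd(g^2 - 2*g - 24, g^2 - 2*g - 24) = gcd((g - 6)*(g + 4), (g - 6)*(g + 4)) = g^2 - 2*g - 24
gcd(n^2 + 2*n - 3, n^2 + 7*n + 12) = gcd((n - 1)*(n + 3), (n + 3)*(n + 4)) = n + 3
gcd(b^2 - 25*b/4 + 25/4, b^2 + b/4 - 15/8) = b - 5/4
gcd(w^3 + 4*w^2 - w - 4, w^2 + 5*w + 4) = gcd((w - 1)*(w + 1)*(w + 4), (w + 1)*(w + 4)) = w^2 + 5*w + 4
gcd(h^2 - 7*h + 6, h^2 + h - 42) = h - 6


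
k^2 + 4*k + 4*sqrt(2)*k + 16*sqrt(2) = (k + 4)*(k + 4*sqrt(2))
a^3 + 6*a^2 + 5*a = a*(a + 1)*(a + 5)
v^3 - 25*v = v*(v - 5)*(v + 5)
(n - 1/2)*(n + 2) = n^2 + 3*n/2 - 1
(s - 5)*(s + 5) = s^2 - 25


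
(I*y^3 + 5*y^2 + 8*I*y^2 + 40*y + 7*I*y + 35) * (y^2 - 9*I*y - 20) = I*y^5 + 14*y^4 + 8*I*y^4 + 112*y^3 - 58*I*y^3 - 2*y^2 - 520*I*y^2 - 800*y - 455*I*y - 700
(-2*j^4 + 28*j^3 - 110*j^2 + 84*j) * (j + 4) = -2*j^5 + 20*j^4 + 2*j^3 - 356*j^2 + 336*j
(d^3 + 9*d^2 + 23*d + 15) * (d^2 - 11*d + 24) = d^5 - 2*d^4 - 52*d^3 - 22*d^2 + 387*d + 360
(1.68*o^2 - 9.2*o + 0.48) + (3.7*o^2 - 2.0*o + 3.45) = 5.38*o^2 - 11.2*o + 3.93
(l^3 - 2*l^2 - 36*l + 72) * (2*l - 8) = 2*l^4 - 12*l^3 - 56*l^2 + 432*l - 576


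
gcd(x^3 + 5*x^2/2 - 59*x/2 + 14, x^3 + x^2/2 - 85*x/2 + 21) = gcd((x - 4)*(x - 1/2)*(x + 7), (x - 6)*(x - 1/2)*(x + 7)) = x^2 + 13*x/2 - 7/2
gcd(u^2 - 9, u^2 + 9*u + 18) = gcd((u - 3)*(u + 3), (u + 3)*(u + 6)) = u + 3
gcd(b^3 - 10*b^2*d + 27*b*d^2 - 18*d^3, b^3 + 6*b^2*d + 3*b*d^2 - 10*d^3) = b - d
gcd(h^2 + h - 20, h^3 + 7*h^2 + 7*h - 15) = h + 5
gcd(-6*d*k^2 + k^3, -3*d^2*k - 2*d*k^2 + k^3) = k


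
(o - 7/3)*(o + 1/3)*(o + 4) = o^3 + 2*o^2 - 79*o/9 - 28/9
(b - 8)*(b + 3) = b^2 - 5*b - 24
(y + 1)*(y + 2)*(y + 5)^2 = y^4 + 13*y^3 + 57*y^2 + 95*y + 50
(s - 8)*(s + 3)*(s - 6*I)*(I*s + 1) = I*s^4 + 7*s^3 - 5*I*s^3 - 35*s^2 - 30*I*s^2 - 168*s + 30*I*s + 144*I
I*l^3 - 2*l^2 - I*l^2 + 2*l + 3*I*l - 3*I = (l - I)*(l + 3*I)*(I*l - I)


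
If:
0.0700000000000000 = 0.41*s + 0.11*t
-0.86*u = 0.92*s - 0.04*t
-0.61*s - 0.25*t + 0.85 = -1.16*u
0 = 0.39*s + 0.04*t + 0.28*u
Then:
No Solution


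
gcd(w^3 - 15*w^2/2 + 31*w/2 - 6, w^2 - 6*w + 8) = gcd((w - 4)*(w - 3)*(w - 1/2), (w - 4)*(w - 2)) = w - 4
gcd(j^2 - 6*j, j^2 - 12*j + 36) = j - 6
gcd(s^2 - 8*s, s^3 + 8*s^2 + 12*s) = s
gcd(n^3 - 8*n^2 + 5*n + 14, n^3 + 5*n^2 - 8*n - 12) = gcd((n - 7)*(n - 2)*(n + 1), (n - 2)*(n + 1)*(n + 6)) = n^2 - n - 2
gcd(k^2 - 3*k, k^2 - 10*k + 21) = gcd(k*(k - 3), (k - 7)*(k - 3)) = k - 3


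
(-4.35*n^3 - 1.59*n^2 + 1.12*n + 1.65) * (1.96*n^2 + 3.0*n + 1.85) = -8.526*n^5 - 16.1664*n^4 - 10.6223*n^3 + 3.6525*n^2 + 7.022*n + 3.0525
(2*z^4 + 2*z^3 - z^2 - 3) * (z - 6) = 2*z^5 - 10*z^4 - 13*z^3 + 6*z^2 - 3*z + 18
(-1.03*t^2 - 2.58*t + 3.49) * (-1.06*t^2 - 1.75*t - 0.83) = 1.0918*t^4 + 4.5373*t^3 + 1.6705*t^2 - 3.9661*t - 2.8967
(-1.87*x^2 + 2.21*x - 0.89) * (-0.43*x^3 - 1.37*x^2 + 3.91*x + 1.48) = 0.8041*x^5 + 1.6116*x^4 - 9.9567*x^3 + 7.0928*x^2 - 0.2091*x - 1.3172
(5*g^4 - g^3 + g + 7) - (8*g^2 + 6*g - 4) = 5*g^4 - g^3 - 8*g^2 - 5*g + 11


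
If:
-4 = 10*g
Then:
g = -2/5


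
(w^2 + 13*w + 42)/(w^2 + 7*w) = (w + 6)/w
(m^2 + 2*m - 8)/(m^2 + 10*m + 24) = (m - 2)/(m + 6)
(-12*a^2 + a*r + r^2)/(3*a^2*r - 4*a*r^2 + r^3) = (4*a + r)/(r*(-a + r))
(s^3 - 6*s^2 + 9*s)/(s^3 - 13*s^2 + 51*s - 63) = s/(s - 7)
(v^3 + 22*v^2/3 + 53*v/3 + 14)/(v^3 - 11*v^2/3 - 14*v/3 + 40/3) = (3*v^2 + 16*v + 21)/(3*v^2 - 17*v + 20)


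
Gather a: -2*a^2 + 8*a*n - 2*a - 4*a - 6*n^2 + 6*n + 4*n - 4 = -2*a^2 + a*(8*n - 6) - 6*n^2 + 10*n - 4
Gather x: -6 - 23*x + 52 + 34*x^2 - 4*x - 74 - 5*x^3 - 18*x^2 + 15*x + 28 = -5*x^3 + 16*x^2 - 12*x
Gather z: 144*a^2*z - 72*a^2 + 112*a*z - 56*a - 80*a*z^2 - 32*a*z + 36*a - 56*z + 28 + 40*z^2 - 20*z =-72*a^2 - 20*a + z^2*(40 - 80*a) + z*(144*a^2 + 80*a - 76) + 28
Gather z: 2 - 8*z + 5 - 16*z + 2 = 9 - 24*z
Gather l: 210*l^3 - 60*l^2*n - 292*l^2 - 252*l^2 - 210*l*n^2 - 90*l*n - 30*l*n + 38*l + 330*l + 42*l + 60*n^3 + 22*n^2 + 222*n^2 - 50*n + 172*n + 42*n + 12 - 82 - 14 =210*l^3 + l^2*(-60*n - 544) + l*(-210*n^2 - 120*n + 410) + 60*n^3 + 244*n^2 + 164*n - 84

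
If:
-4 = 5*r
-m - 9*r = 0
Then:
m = 36/5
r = -4/5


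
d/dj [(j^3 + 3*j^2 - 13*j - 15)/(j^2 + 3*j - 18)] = (j^2 + 12*j + 31)/(j^2 + 12*j + 36)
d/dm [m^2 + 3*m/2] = 2*m + 3/2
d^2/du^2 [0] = 0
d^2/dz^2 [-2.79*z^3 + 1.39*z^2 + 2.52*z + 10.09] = 2.78 - 16.74*z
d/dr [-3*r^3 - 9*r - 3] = -9*r^2 - 9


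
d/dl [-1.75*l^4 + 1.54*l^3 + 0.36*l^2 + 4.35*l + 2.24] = -7.0*l^3 + 4.62*l^2 + 0.72*l + 4.35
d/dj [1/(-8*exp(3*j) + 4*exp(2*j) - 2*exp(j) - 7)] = (24*exp(2*j) - 8*exp(j) + 2)*exp(j)/(8*exp(3*j) - 4*exp(2*j) + 2*exp(j) + 7)^2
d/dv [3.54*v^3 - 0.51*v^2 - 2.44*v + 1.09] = 10.62*v^2 - 1.02*v - 2.44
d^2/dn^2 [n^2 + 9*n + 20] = 2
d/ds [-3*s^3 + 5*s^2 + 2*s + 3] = -9*s^2 + 10*s + 2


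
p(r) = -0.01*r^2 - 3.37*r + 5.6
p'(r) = -0.02*r - 3.37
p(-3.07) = 15.85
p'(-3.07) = -3.31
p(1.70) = -0.16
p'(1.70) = -3.40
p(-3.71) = 17.97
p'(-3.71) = -3.30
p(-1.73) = 11.40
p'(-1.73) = -3.34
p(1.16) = 1.68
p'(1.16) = -3.39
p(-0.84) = 8.42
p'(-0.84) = -3.35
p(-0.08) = 5.87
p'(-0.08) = -3.37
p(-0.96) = 8.83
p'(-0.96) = -3.35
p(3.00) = -4.60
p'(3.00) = -3.43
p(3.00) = -4.60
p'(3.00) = -3.43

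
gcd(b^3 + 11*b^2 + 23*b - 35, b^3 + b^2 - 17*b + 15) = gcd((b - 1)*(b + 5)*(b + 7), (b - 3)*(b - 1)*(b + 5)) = b^2 + 4*b - 5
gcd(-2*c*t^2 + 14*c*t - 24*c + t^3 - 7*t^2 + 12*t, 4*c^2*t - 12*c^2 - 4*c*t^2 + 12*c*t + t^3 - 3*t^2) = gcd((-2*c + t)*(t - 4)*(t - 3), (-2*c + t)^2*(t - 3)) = -2*c*t + 6*c + t^2 - 3*t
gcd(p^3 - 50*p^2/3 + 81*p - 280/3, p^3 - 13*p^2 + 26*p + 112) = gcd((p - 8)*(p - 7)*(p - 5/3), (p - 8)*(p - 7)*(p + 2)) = p^2 - 15*p + 56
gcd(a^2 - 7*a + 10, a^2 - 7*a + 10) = a^2 - 7*a + 10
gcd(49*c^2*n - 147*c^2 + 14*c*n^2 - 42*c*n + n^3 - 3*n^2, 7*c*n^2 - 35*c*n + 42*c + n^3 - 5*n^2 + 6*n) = 7*c*n - 21*c + n^2 - 3*n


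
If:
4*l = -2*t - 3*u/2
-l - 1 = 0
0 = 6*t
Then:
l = -1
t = 0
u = 8/3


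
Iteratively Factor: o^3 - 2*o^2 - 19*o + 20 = (o + 4)*(o^2 - 6*o + 5) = (o - 5)*(o + 4)*(o - 1)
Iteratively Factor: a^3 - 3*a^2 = (a)*(a^2 - 3*a) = a^2*(a - 3)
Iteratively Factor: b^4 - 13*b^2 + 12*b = (b - 3)*(b^3 + 3*b^2 - 4*b) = (b - 3)*(b + 4)*(b^2 - b) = b*(b - 3)*(b + 4)*(b - 1)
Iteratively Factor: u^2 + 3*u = (u)*(u + 3)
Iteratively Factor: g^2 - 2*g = (g - 2)*(g)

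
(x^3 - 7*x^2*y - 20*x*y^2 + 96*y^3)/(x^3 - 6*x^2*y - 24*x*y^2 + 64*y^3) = (x - 3*y)/(x - 2*y)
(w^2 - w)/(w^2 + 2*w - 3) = w/(w + 3)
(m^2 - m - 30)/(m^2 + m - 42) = (m + 5)/(m + 7)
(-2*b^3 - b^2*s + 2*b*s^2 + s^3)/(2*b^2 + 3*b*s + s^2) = -b + s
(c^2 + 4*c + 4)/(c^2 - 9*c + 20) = (c^2 + 4*c + 4)/(c^2 - 9*c + 20)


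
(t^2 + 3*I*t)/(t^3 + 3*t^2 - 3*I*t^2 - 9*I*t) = (t + 3*I)/(t^2 + 3*t*(1 - I) - 9*I)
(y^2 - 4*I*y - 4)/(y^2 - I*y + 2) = (y - 2*I)/(y + I)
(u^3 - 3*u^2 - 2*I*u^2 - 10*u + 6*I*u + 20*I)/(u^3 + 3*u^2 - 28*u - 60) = (u - 2*I)/(u + 6)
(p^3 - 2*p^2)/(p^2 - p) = p*(p - 2)/(p - 1)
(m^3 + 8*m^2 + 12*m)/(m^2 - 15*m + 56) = m*(m^2 + 8*m + 12)/(m^2 - 15*m + 56)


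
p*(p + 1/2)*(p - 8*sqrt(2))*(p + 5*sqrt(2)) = p^4 - 3*sqrt(2)*p^3 + p^3/2 - 80*p^2 - 3*sqrt(2)*p^2/2 - 40*p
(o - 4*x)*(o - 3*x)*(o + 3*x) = o^3 - 4*o^2*x - 9*o*x^2 + 36*x^3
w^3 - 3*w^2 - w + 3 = (w - 3)*(w - 1)*(w + 1)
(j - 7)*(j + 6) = j^2 - j - 42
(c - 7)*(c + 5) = c^2 - 2*c - 35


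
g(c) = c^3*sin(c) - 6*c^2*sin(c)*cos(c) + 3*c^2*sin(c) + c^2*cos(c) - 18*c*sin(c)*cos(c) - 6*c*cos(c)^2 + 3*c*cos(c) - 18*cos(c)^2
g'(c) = c^3*cos(c) + 6*c^2*sin(c)^2 + 2*c^2*sin(c) - 6*c^2*cos(c)^2 + 3*c^2*cos(c) + 18*c*sin(c)^2 + 3*c*sin(c) - 18*c*cos(c)^2 + 2*c*cos(c) + 18*sin(c)*cos(c) - 6*cos(c)^2 + 3*cos(c)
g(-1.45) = -5.25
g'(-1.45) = -14.79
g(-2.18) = 1.25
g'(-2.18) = -1.10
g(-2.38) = 1.12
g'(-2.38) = 2.11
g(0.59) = -18.29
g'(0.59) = 5.22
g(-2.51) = 0.77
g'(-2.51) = 3.05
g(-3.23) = 0.81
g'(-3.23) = -5.10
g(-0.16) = -17.50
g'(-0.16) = -3.30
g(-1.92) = 0.21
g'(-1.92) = -7.03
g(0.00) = -18.00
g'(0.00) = -3.00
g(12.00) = -582.18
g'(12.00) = 1201.12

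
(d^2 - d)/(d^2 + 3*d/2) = 2*(d - 1)/(2*d + 3)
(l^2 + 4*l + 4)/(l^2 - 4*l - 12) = (l + 2)/(l - 6)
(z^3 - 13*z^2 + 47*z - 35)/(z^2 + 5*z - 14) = (z^3 - 13*z^2 + 47*z - 35)/(z^2 + 5*z - 14)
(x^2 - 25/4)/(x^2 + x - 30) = (x^2 - 25/4)/(x^2 + x - 30)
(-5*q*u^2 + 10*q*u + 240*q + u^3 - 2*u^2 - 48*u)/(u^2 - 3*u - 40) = (-5*q*u - 30*q + u^2 + 6*u)/(u + 5)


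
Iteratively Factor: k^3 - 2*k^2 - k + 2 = (k - 1)*(k^2 - k - 2) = (k - 2)*(k - 1)*(k + 1)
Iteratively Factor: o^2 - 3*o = (o)*(o - 3)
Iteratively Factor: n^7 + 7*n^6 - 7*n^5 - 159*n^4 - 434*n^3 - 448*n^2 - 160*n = (n + 1)*(n^6 + 6*n^5 - 13*n^4 - 146*n^3 - 288*n^2 - 160*n) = (n - 5)*(n + 1)*(n^5 + 11*n^4 + 42*n^3 + 64*n^2 + 32*n) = (n - 5)*(n + 1)*(n + 4)*(n^4 + 7*n^3 + 14*n^2 + 8*n) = n*(n - 5)*(n + 1)*(n + 4)*(n^3 + 7*n^2 + 14*n + 8) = n*(n - 5)*(n + 1)^2*(n + 4)*(n^2 + 6*n + 8) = n*(n - 5)*(n + 1)^2*(n + 2)*(n + 4)*(n + 4)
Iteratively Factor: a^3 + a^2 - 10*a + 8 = (a + 4)*(a^2 - 3*a + 2) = (a - 1)*(a + 4)*(a - 2)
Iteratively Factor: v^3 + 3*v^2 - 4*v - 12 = (v + 3)*(v^2 - 4) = (v - 2)*(v + 3)*(v + 2)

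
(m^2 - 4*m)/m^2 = (m - 4)/m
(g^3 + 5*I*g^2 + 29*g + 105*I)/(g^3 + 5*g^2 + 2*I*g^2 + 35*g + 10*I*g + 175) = (g + 3*I)/(g + 5)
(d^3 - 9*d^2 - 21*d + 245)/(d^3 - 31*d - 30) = (d^2 - 14*d + 49)/(d^2 - 5*d - 6)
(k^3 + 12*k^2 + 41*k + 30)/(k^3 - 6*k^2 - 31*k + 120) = (k^2 + 7*k + 6)/(k^2 - 11*k + 24)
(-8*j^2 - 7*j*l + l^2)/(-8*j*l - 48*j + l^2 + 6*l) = (j + l)/(l + 6)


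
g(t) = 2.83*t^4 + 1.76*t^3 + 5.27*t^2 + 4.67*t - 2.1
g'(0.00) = 4.67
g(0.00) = -2.10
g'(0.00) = 4.67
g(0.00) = -2.10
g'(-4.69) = -1096.41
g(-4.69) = 1279.59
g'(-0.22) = 2.49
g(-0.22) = -2.88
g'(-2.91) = -260.24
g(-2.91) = 188.50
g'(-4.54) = -993.64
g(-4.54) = 1122.92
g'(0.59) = 15.05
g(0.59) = 3.19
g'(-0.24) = 2.29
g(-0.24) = -2.93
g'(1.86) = 115.38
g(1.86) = 70.02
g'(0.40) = 10.46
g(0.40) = 0.80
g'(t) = 11.32*t^3 + 5.28*t^2 + 10.54*t + 4.67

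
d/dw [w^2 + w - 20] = 2*w + 1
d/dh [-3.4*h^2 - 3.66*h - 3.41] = -6.8*h - 3.66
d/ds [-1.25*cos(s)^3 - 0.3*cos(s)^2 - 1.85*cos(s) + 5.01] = (3.75*cos(s)^2 + 0.6*cos(s) + 1.85)*sin(s)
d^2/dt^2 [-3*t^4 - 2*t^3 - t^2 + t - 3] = -36*t^2 - 12*t - 2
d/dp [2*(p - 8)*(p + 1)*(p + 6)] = 6*p^2 - 4*p - 100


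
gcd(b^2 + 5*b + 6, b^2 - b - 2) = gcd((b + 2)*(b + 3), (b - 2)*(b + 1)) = 1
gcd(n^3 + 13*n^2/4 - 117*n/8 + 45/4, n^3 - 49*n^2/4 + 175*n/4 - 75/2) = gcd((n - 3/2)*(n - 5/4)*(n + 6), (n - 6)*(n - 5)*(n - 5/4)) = n - 5/4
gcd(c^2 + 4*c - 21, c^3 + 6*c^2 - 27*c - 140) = c + 7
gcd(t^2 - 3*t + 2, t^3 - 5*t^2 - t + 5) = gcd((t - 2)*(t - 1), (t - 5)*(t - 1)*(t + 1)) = t - 1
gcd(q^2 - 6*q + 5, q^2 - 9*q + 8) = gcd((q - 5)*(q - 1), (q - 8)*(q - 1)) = q - 1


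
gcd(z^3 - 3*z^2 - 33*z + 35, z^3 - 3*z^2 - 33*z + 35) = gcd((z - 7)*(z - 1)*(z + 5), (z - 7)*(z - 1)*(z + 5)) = z^3 - 3*z^2 - 33*z + 35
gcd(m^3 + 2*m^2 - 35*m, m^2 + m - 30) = m - 5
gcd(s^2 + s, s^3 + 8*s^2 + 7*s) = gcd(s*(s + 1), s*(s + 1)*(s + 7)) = s^2 + s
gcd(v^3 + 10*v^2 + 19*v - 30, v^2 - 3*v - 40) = v + 5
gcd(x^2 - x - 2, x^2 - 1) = x + 1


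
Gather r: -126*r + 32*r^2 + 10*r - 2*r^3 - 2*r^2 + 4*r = -2*r^3 + 30*r^2 - 112*r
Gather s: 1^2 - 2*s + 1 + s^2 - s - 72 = s^2 - 3*s - 70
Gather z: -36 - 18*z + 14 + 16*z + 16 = -2*z - 6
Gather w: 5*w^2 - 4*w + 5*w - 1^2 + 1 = 5*w^2 + w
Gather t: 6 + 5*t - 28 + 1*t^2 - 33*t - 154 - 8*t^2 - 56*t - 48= -7*t^2 - 84*t - 224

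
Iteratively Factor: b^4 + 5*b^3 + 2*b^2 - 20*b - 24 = (b + 2)*(b^3 + 3*b^2 - 4*b - 12) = (b + 2)^2*(b^2 + b - 6) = (b + 2)^2*(b + 3)*(b - 2)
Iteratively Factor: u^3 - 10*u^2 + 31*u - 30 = (u - 3)*(u^2 - 7*u + 10) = (u - 3)*(u - 2)*(u - 5)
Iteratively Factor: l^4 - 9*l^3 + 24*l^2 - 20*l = (l)*(l^3 - 9*l^2 + 24*l - 20) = l*(l - 2)*(l^2 - 7*l + 10) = l*(l - 2)^2*(l - 5)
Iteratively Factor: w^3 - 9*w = (w)*(w^2 - 9) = w*(w + 3)*(w - 3)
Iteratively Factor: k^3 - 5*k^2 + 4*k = (k - 1)*(k^2 - 4*k) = (k - 4)*(k - 1)*(k)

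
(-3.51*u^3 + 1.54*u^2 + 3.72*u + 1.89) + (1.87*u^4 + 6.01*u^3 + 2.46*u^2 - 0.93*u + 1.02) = 1.87*u^4 + 2.5*u^3 + 4.0*u^2 + 2.79*u + 2.91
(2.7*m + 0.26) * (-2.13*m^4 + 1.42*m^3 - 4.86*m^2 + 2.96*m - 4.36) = -5.751*m^5 + 3.2802*m^4 - 12.7528*m^3 + 6.7284*m^2 - 11.0024*m - 1.1336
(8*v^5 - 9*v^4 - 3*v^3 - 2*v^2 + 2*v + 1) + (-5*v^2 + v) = 8*v^5 - 9*v^4 - 3*v^3 - 7*v^2 + 3*v + 1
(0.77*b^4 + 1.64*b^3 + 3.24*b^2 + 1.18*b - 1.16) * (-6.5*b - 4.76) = -5.005*b^5 - 14.3252*b^4 - 28.8664*b^3 - 23.0924*b^2 + 1.9232*b + 5.5216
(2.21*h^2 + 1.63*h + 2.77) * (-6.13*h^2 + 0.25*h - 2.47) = -13.5473*h^4 - 9.4394*h^3 - 22.0313*h^2 - 3.3336*h - 6.8419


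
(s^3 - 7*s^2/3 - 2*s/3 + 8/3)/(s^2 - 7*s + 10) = (3*s^2 - s - 4)/(3*(s - 5))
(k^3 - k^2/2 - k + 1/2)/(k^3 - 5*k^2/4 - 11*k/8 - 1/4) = 4*(-2*k^3 + k^2 + 2*k - 1)/(-8*k^3 + 10*k^2 + 11*k + 2)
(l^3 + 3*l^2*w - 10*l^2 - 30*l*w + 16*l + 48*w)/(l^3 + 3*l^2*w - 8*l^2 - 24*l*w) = (l - 2)/l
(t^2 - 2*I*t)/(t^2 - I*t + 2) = t/(t + I)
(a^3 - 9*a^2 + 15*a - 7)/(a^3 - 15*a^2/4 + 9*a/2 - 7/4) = 4*(a - 7)/(4*a - 7)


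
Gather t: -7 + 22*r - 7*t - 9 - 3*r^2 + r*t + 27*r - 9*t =-3*r^2 + 49*r + t*(r - 16) - 16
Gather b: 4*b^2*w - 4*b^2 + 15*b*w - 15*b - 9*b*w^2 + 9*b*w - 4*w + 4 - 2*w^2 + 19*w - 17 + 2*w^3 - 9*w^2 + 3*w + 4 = b^2*(4*w - 4) + b*(-9*w^2 + 24*w - 15) + 2*w^3 - 11*w^2 + 18*w - 9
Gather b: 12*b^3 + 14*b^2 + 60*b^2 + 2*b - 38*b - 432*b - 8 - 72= 12*b^3 + 74*b^2 - 468*b - 80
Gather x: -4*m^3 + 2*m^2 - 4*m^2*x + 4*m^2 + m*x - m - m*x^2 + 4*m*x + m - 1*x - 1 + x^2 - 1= -4*m^3 + 6*m^2 + x^2*(1 - m) + x*(-4*m^2 + 5*m - 1) - 2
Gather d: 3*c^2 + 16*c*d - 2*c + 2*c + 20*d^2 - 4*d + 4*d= 3*c^2 + 16*c*d + 20*d^2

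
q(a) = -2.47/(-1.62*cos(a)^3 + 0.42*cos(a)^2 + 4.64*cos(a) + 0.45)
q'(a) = -2.47*(-4.86*sin(a)*cos(a)^2 + 0.84*sin(a)*cos(a) + 4.64*sin(a))/(-1.62*cos(a)^3 + 0.42*cos(a)^2 + 4.64*cos(a) + 0.45)^2 = (12.0042*cos(a)^2 - 2.0748*cos(a) - 11.4608)*sin(a)/(-1.62*cos(a)^3 + 0.42*cos(a)^2 + 4.64*cos(a) + 0.45)^2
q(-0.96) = -0.84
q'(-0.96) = 0.82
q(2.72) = 1.12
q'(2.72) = 0.04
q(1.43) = -2.24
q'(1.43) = -9.34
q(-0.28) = -0.64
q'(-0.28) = 0.04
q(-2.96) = 1.14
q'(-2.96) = -0.08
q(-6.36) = -0.64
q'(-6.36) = 0.01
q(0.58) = -0.67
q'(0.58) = -0.19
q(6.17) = -0.64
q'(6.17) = 0.01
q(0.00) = -0.63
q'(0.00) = 0.00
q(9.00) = 1.12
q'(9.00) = 0.03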